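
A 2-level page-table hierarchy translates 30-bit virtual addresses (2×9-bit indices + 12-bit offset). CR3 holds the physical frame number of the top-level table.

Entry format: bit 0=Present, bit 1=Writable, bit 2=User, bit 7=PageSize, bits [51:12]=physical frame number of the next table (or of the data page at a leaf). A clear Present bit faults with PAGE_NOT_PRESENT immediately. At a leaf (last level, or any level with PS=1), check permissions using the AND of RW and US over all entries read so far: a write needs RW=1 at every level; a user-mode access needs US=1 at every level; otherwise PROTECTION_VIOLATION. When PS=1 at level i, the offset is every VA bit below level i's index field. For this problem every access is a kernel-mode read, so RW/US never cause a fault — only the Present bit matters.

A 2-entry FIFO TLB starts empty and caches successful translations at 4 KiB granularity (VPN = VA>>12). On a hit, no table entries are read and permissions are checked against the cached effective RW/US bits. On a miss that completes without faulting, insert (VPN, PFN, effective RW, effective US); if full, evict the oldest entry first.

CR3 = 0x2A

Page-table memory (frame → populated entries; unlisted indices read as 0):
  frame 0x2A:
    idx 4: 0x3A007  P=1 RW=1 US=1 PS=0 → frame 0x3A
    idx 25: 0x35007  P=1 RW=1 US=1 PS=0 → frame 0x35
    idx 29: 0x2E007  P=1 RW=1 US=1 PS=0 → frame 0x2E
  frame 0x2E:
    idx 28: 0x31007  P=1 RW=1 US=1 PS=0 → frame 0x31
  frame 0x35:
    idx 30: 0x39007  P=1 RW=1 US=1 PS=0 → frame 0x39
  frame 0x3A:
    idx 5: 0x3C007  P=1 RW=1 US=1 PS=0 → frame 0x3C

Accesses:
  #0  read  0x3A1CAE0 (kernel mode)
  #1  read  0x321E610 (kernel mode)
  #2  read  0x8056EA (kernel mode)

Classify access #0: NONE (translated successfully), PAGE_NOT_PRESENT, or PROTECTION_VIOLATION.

Walk each access:
#0 VA=0x3A1CAE0 (r,kernel):
  L0 @0x2A[29] → 0x2E007  P=1,RW=1,US=1,PS=0
  L1 @0x2E[28] → 0x31007  P=1,RW=1,US=1,PS=0
  ✓ 0x31AE0  — 2 lookups
#1 VA=0x321E610 (r,kernel):
  L0 @0x2A[25] → 0x35007  P=1,RW=1,US=1,PS=0
  L1 @0x35[30] → 0x39007  P=1,RW=1,US=1,PS=0
  ✓ 0x39610  — 2 lookups
#2 VA=0x8056EA (r,kernel):
  L0 @0x2A[4] → 0x3A007  P=1,RW=1,US=1,PS=0
  L1 @0x3A[5] → 0x3C007  P=1,RW=1,US=1,PS=0
  ✓ 0x3C6EA  — 2 lookups

Access #0 fault: NONE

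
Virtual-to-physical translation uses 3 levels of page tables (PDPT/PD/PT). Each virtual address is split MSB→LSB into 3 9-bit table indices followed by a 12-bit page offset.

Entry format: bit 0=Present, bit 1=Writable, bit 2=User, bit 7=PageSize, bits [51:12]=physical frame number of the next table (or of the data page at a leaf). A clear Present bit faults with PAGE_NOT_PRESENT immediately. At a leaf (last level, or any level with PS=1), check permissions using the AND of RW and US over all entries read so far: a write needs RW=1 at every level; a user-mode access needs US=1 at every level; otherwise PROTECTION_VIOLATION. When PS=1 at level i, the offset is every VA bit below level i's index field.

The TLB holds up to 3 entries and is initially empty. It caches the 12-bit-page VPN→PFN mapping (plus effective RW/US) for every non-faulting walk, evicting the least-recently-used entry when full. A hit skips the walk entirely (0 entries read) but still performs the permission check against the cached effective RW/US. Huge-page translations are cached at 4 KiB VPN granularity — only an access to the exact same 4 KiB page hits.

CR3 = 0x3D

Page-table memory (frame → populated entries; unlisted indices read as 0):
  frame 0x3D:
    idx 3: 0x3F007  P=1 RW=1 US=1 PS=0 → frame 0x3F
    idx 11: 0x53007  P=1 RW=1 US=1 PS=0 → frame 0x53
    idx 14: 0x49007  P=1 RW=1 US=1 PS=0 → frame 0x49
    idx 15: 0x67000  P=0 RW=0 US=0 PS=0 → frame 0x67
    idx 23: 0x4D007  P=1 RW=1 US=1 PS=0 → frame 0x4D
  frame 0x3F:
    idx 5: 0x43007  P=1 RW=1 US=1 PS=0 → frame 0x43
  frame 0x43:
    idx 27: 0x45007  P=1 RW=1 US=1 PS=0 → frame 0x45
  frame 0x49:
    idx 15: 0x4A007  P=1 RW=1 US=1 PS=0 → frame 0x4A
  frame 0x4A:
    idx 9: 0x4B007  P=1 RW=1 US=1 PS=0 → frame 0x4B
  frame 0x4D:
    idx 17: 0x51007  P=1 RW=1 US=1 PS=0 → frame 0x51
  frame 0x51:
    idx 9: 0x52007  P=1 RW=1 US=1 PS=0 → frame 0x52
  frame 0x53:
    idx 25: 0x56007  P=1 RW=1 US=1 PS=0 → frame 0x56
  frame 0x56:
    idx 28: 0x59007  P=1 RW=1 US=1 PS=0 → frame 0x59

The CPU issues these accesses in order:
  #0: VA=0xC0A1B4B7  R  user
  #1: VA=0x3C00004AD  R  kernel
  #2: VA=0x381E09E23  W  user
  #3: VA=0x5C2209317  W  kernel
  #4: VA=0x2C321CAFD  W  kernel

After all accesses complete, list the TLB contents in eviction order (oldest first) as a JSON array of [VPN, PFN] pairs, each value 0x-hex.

Trace:
#0 VA=0xC0A1B4B7 (r,user):
  L0: frame=0x3D idx=3 entry=0x3F007 [P=1 RW=1 US=1 PS=0]
  L1: frame=0x3F idx=5 entry=0x43007 [P=1 RW=1 US=1 PS=0]
  L2: frame=0x43 idx=27 entry=0x45007 [P=1 RW=1 US=1 PS=0]
  ⇒ phys 0x454B7  [3 reads]
#1 VA=0x3C00004AD (r,kernel):
  L0: frame=0x3D idx=15 entry=0x67000 [P=0 RW=0 US=0 PS=0]
  ✗ PAGE_NOT_PRESENT  [1 reads]
#2 VA=0x381E09E23 (w,user):
  L0: frame=0x3D idx=14 entry=0x49007 [P=1 RW=1 US=1 PS=0]
  L1: frame=0x49 idx=15 entry=0x4A007 [P=1 RW=1 US=1 PS=0]
  L2: frame=0x4A idx=9 entry=0x4B007 [P=1 RW=1 US=1 PS=0]
  ⇒ phys 0x4BE23  [3 reads]
#3 VA=0x5C2209317 (w,kernel):
  L0: frame=0x3D idx=23 entry=0x4D007 [P=1 RW=1 US=1 PS=0]
  L1: frame=0x4D idx=17 entry=0x51007 [P=1 RW=1 US=1 PS=0]
  L2: frame=0x51 idx=9 entry=0x52007 [P=1 RW=1 US=1 PS=0]
  ⇒ phys 0x52317  [3 reads]
#4 VA=0x2C321CAFD (w,kernel):
  L0: frame=0x3D idx=11 entry=0x53007 [P=1 RW=1 US=1 PS=0]
  L1: frame=0x53 idx=25 entry=0x56007 [P=1 RW=1 US=1 PS=0]
  L2: frame=0x56 idx=28 entry=0x59007 [P=1 RW=1 US=1 PS=0]
  ⇒ phys 0x59AFD  [3 reads]

TLB: [["0x381E09", "0x4B"], ["0x5C2209", "0x52"], ["0x2C321C", "0x59"]]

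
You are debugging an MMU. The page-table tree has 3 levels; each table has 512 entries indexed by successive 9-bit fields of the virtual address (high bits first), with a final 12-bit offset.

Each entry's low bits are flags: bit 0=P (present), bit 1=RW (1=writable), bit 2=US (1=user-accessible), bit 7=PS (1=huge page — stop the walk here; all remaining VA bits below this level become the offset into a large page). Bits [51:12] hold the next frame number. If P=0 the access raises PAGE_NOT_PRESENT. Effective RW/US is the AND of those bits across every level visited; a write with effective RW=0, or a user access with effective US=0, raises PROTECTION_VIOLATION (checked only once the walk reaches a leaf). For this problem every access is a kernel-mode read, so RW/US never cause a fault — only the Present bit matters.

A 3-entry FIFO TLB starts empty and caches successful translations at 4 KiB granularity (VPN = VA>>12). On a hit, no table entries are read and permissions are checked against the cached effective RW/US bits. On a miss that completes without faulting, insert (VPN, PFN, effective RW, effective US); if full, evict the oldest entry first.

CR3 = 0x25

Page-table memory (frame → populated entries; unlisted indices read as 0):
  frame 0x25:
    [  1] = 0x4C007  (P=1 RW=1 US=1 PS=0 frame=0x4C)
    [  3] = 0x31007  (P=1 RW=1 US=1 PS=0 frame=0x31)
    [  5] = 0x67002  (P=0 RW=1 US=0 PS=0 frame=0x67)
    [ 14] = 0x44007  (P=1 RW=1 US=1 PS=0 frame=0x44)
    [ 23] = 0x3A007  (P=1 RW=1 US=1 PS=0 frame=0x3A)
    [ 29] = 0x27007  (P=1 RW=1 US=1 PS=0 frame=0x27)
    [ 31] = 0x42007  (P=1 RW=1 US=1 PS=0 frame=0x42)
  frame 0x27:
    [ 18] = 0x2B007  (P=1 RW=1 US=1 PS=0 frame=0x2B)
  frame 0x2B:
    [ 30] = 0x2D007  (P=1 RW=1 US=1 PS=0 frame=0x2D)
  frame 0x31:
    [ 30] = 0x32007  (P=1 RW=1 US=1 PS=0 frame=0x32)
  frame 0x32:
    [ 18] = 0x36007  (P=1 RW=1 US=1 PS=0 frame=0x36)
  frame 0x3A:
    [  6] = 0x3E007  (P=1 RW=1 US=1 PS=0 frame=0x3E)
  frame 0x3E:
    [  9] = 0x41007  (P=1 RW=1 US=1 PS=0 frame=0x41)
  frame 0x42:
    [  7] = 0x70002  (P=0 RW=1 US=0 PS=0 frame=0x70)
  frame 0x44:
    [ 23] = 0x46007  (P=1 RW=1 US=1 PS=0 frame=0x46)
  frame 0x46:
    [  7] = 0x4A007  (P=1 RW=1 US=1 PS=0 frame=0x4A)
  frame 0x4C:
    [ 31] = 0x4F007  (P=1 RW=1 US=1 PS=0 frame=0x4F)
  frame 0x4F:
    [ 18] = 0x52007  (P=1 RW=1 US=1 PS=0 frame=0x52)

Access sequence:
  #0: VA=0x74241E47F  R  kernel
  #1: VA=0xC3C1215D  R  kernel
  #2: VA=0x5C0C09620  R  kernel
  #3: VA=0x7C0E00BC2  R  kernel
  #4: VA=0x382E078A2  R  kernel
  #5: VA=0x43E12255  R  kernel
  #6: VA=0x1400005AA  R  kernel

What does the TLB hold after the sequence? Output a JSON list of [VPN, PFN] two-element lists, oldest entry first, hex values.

Per-access translation:
#0 VA=0x74241E47F (r,kernel):
  lvl0: tbl 0x25, slot 29 ⇒ 0x27007 (P1/RW1/US1/PS0)
  lvl1: tbl 0x27, slot 18 ⇒ 0x2B007 (P1/RW1/US1/PS0)
  lvl2: tbl 0x2B, slot 30 ⇒ 0x2D007 (P1/RW1/US1/PS0)
  → PA=0x2D47F  (3 entries read)
#1 VA=0xC3C1215D (r,kernel):
  lvl0: tbl 0x25, slot 3 ⇒ 0x31007 (P1/RW1/US1/PS0)
  lvl1: tbl 0x31, slot 30 ⇒ 0x32007 (P1/RW1/US1/PS0)
  lvl2: tbl 0x32, slot 18 ⇒ 0x36007 (P1/RW1/US1/PS0)
  → PA=0x3615D  (3 entries read)
#2 VA=0x5C0C09620 (r,kernel):
  lvl0: tbl 0x25, slot 23 ⇒ 0x3A007 (P1/RW1/US1/PS0)
  lvl1: tbl 0x3A, slot 6 ⇒ 0x3E007 (P1/RW1/US1/PS0)
  lvl2: tbl 0x3E, slot 9 ⇒ 0x41007 (P1/RW1/US1/PS0)
  → PA=0x41620  (3 entries read)
#3 VA=0x7C0E00BC2 (r,kernel):
  lvl0: tbl 0x25, slot 31 ⇒ 0x42007 (P1/RW1/US1/PS0)
  lvl1: tbl 0x42, slot 7 ⇒ 0x70002 (P0/RW1/US0/PS0)
  ⇒ fault: PAGE_NOT_PRESENT  — 2 lookups
#4 VA=0x382E078A2 (r,kernel):
  lvl0: tbl 0x25, slot 14 ⇒ 0x44007 (P1/RW1/US1/PS0)
  lvl1: tbl 0x44, slot 23 ⇒ 0x46007 (P1/RW1/US1/PS0)
  lvl2: tbl 0x46, slot 7 ⇒ 0x4A007 (P1/RW1/US1/PS0)
  → PA=0x4A8A2  (3 entries read)
#5 VA=0x43E12255 (r,kernel):
  lvl0: tbl 0x25, slot 1 ⇒ 0x4C007 (P1/RW1/US1/PS0)
  lvl1: tbl 0x4C, slot 31 ⇒ 0x4F007 (P1/RW1/US1/PS0)
  lvl2: tbl 0x4F, slot 18 ⇒ 0x52007 (P1/RW1/US1/PS0)
  → PA=0x52255  (3 entries read)
#6 VA=0x1400005AA (r,kernel):
  lvl0: tbl 0x25, slot 5 ⇒ 0x67002 (P0/RW1/US0/PS0)
  ⇒ fault: PAGE_NOT_PRESENT  — 1 lookups

TLB: [["0x5C0C09", "0x41"], ["0x382E07", "0x4A"], ["0x43E12", "0x52"]]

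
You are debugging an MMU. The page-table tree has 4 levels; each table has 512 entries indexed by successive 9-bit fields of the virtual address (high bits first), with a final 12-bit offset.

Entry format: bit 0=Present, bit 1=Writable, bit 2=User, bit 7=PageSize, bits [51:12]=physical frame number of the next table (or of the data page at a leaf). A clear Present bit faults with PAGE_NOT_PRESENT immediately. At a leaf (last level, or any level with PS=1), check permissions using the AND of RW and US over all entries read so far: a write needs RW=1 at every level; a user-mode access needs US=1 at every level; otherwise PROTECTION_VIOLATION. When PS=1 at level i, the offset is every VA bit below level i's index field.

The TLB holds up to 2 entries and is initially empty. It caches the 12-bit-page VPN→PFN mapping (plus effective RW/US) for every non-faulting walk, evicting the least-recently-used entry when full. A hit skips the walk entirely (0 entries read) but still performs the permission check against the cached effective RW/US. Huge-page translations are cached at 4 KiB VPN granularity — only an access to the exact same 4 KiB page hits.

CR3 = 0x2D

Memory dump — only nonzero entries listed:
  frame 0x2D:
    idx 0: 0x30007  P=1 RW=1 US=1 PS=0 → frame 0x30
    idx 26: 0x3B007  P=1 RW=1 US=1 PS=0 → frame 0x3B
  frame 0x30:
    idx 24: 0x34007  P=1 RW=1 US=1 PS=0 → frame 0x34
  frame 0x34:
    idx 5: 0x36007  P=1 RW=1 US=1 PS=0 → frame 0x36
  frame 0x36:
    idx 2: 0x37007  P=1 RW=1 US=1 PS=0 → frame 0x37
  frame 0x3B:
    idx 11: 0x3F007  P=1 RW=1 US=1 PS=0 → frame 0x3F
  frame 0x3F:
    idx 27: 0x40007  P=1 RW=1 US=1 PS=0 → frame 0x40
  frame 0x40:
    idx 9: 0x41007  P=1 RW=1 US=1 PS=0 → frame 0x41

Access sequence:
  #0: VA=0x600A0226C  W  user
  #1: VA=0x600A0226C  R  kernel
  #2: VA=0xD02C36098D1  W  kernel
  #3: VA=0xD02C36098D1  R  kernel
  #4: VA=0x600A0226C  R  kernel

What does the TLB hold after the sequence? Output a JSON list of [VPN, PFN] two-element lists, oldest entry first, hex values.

Walk each access:
#0 VA=0x600A0226C (w,user):
  L0: frame=0x2D idx=0 entry=0x30007 [P=1 RW=1 US=1 PS=0]
  L1: frame=0x30 idx=24 entry=0x34007 [P=1 RW=1 US=1 PS=0]
  L2: frame=0x34 idx=5 entry=0x36007 [P=1 RW=1 US=1 PS=0]
  L3: frame=0x36 idx=2 entry=0x37007 [P=1 RW=1 US=1 PS=0]
  ✓ 0x3726C  — 4 lookups
#1 VA=0x600A0226C (r,kernel):
  TLB hit vpn=0x600A02 → PA=0x3726C
#2 VA=0xD02C36098D1 (w,kernel):
  L0: frame=0x2D idx=26 entry=0x3B007 [P=1 RW=1 US=1 PS=0]
  L1: frame=0x3B idx=11 entry=0x3F007 [P=1 RW=1 US=1 PS=0]
  L2: frame=0x3F idx=27 entry=0x40007 [P=1 RW=1 US=1 PS=0]
  L3: frame=0x40 idx=9 entry=0x41007 [P=1 RW=1 US=1 PS=0]
  ✓ 0x418D1  — 4 lookups
#3 VA=0xD02C36098D1 (r,kernel):
  TLB hit vpn=0xD02C3609 → PA=0x418D1
#4 VA=0x600A0226C (r,kernel):
  TLB hit vpn=0x600A02 → PA=0x3726C

TLB: [["0xD02C3609", "0x41"], ["0x600A02", "0x37"]]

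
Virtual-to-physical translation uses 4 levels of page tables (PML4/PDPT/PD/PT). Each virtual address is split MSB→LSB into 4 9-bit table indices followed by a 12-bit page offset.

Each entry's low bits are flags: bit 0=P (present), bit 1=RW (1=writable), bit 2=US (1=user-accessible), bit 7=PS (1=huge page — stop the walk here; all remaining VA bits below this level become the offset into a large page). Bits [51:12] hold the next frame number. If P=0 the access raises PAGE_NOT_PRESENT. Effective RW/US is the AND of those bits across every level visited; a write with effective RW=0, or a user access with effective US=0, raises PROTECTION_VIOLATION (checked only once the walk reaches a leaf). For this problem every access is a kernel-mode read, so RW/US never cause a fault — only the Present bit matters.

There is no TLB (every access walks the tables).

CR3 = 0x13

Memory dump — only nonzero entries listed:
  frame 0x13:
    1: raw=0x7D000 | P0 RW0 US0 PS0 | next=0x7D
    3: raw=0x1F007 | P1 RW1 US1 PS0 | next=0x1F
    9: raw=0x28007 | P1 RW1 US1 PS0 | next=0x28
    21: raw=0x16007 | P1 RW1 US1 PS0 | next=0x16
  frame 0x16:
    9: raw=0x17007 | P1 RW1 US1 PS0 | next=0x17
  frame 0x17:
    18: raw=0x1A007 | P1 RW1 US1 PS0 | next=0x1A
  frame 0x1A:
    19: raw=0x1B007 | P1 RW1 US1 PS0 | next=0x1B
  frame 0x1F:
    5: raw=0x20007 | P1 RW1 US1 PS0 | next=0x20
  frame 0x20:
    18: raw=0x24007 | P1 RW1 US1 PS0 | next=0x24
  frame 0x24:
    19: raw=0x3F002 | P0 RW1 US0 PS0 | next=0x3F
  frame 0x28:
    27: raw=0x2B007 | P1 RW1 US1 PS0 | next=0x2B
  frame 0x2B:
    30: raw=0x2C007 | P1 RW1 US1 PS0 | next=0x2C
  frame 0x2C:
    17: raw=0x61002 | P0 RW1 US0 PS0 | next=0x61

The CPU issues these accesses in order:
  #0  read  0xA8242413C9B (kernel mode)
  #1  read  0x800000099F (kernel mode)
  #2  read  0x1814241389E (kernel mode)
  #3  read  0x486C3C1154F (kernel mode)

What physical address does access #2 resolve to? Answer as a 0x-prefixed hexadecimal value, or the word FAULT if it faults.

Trace:
#0 VA=0xA8242413C9B (r,kernel):
  L0: frame=0x13 idx=21 entry=0x16007 [P=1 RW=1 US=1 PS=0]
  L1: frame=0x16 idx=9 entry=0x17007 [P=1 RW=1 US=1 PS=0]
  L2: frame=0x17 idx=18 entry=0x1A007 [P=1 RW=1 US=1 PS=0]
  L3: frame=0x1A idx=19 entry=0x1B007 [P=1 RW=1 US=1 PS=0]
  ⇒ phys 0x1BC9B  [4 reads]
#1 VA=0x800000099F (r,kernel):
  L0: frame=0x13 idx=1 entry=0x7D000 [P=0 RW=0 US=0 PS=0]
  ✗ PAGE_NOT_PRESENT  [1 reads]
#2 VA=0x1814241389E (r,kernel):
  L0: frame=0x13 idx=3 entry=0x1F007 [P=1 RW=1 US=1 PS=0]
  L1: frame=0x1F idx=5 entry=0x20007 [P=1 RW=1 US=1 PS=0]
  L2: frame=0x20 idx=18 entry=0x24007 [P=1 RW=1 US=1 PS=0]
  L3: frame=0x24 idx=19 entry=0x3F002 [P=0 RW=1 US=0 PS=0]
  ✗ PAGE_NOT_PRESENT  [4 reads]
#3 VA=0x486C3C1154F (r,kernel):
  L0: frame=0x13 idx=9 entry=0x28007 [P=1 RW=1 US=1 PS=0]
  L1: frame=0x28 idx=27 entry=0x2B007 [P=1 RW=1 US=1 PS=0]
  L2: frame=0x2B idx=30 entry=0x2C007 [P=1 RW=1 US=1 PS=0]
  L3: frame=0x2C idx=17 entry=0x61002 [P=0 RW=1 US=0 PS=0]
  ✗ PAGE_NOT_PRESENT  [4 reads]

Access #2 PA: FAULT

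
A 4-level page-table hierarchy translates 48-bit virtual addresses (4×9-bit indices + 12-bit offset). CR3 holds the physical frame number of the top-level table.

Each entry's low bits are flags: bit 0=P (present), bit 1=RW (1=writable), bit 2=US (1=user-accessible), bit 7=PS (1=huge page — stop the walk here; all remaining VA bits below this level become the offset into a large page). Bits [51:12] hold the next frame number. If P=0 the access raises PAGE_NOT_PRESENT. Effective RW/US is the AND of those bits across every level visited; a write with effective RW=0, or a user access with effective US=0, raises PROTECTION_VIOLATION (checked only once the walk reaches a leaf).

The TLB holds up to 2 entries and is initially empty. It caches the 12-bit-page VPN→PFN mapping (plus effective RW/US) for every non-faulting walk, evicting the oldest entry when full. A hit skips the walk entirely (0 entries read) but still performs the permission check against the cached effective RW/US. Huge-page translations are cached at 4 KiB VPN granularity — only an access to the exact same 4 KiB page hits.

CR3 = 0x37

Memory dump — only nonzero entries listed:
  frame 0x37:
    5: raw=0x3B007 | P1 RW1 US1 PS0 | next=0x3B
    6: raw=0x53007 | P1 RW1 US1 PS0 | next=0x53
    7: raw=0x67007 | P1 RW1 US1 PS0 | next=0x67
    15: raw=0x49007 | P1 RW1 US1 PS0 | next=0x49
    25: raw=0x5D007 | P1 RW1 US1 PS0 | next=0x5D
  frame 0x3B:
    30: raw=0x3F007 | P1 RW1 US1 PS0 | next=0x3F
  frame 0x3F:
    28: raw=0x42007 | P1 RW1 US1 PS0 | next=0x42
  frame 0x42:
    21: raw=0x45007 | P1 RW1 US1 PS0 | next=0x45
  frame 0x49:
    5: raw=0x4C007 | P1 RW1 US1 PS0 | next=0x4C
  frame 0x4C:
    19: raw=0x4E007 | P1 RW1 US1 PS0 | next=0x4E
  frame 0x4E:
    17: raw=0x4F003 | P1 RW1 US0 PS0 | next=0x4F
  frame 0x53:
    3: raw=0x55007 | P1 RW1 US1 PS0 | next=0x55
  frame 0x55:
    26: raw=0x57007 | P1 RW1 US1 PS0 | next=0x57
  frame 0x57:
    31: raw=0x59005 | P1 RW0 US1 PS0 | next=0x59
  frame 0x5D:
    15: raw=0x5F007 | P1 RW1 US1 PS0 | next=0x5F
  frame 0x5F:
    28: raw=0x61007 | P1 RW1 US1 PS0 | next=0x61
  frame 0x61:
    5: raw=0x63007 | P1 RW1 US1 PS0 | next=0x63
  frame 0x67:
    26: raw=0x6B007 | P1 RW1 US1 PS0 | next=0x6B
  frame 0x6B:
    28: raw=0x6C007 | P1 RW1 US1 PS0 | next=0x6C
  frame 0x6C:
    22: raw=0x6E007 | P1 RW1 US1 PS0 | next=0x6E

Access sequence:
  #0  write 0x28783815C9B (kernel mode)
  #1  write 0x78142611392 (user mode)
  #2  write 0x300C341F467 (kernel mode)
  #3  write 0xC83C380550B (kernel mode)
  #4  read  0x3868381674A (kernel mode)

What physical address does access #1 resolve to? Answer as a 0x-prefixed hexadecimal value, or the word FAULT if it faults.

Walk each access:
#0 VA=0x28783815C9B (w,kernel):
  L0: frame=0x37 idx=5 entry=0x3B007 [P=1 RW=1 US=1 PS=0]
  L1: frame=0x3B idx=30 entry=0x3F007 [P=1 RW=1 US=1 PS=0]
  L2: frame=0x3F idx=28 entry=0x42007 [P=1 RW=1 US=1 PS=0]
  L3: frame=0x42 idx=21 entry=0x45007 [P=1 RW=1 US=1 PS=0]
  ⇒ phys 0x45C9B  [4 reads]
#1 VA=0x78142611392 (w,user):
  L0: frame=0x37 idx=15 entry=0x49007 [P=1 RW=1 US=1 PS=0]
  L1: frame=0x49 idx=5 entry=0x4C007 [P=1 RW=1 US=1 PS=0]
  L2: frame=0x4C idx=19 entry=0x4E007 [P=1 RW=1 US=1 PS=0]
  L3: frame=0x4E idx=17 entry=0x4F003 [P=1 RW=1 US=0 PS=0]
  ⇒ fault: PROTECTION_VIOLATION  — 4 lookups
#2 VA=0x300C341F467 (w,kernel):
  L0: frame=0x37 idx=6 entry=0x53007 [P=1 RW=1 US=1 PS=0]
  L1: frame=0x53 idx=3 entry=0x55007 [P=1 RW=1 US=1 PS=0]
  L2: frame=0x55 idx=26 entry=0x57007 [P=1 RW=1 US=1 PS=0]
  L3: frame=0x57 idx=31 entry=0x59005 [P=1 RW=0 US=1 PS=0]
  ⇒ fault: PROTECTION_VIOLATION  — 4 lookups
#3 VA=0xC83C380550B (w,kernel):
  L0: frame=0x37 idx=25 entry=0x5D007 [P=1 RW=1 US=1 PS=0]
  L1: frame=0x5D idx=15 entry=0x5F007 [P=1 RW=1 US=1 PS=0]
  L2: frame=0x5F idx=28 entry=0x61007 [P=1 RW=1 US=1 PS=0]
  L3: frame=0x61 idx=5 entry=0x63007 [P=1 RW=1 US=1 PS=0]
  ⇒ phys 0x6350B  [4 reads]
#4 VA=0x3868381674A (r,kernel):
  L0: frame=0x37 idx=7 entry=0x67007 [P=1 RW=1 US=1 PS=0]
  L1: frame=0x67 idx=26 entry=0x6B007 [P=1 RW=1 US=1 PS=0]
  L2: frame=0x6B idx=28 entry=0x6C007 [P=1 RW=1 US=1 PS=0]
  L3: frame=0x6C idx=22 entry=0x6E007 [P=1 RW=1 US=1 PS=0]
  ⇒ phys 0x6E74A  [4 reads]

Access #1 PA: FAULT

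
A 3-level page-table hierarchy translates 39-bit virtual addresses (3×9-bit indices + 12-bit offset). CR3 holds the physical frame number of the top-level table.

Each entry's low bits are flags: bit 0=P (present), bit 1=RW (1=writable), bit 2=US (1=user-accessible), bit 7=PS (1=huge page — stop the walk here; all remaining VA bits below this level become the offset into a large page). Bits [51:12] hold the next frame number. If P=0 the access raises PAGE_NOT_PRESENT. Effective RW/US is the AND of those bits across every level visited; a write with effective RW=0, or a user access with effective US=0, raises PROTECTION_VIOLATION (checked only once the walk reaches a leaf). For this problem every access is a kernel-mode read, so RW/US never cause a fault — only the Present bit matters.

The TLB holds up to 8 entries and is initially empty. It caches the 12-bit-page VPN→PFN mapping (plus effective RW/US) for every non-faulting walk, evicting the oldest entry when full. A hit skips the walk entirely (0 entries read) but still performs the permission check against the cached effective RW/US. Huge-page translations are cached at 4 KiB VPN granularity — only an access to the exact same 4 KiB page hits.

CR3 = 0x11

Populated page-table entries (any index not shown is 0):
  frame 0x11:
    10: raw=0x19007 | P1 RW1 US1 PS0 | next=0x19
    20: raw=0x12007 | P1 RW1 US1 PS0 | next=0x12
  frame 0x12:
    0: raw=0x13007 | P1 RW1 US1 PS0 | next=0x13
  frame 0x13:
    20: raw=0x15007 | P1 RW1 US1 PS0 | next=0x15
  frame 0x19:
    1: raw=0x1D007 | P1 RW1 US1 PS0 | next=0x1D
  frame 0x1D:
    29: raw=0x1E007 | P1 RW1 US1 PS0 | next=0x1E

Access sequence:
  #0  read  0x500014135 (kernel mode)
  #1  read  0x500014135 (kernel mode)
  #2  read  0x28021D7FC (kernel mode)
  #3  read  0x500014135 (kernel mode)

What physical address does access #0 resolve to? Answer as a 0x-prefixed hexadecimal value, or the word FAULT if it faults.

Trace:
#0 VA=0x500014135 (r,kernel):
  lvl0: tbl 0x11, slot 20 ⇒ 0x12007 (P1/RW1/US1/PS0)
  lvl1: tbl 0x12, slot 0 ⇒ 0x13007 (P1/RW1/US1/PS0)
  lvl2: tbl 0x13, slot 20 ⇒ 0x15007 (P1/RW1/US1/PS0)
  ✓ 0x15135  — 3 lookups
#1 VA=0x500014135 (r,kernel):
  TLB hit vpn=0x500014 → PA=0x15135
#2 VA=0x28021D7FC (r,kernel):
  lvl0: tbl 0x11, slot 10 ⇒ 0x19007 (P1/RW1/US1/PS0)
  lvl1: tbl 0x19, slot 1 ⇒ 0x1D007 (P1/RW1/US1/PS0)
  lvl2: tbl 0x1D, slot 29 ⇒ 0x1E007 (P1/RW1/US1/PS0)
  ✓ 0x1E7FC  — 3 lookups
#3 VA=0x500014135 (r,kernel):
  TLB hit vpn=0x500014 → PA=0x15135

Access #0 PA: 0x15135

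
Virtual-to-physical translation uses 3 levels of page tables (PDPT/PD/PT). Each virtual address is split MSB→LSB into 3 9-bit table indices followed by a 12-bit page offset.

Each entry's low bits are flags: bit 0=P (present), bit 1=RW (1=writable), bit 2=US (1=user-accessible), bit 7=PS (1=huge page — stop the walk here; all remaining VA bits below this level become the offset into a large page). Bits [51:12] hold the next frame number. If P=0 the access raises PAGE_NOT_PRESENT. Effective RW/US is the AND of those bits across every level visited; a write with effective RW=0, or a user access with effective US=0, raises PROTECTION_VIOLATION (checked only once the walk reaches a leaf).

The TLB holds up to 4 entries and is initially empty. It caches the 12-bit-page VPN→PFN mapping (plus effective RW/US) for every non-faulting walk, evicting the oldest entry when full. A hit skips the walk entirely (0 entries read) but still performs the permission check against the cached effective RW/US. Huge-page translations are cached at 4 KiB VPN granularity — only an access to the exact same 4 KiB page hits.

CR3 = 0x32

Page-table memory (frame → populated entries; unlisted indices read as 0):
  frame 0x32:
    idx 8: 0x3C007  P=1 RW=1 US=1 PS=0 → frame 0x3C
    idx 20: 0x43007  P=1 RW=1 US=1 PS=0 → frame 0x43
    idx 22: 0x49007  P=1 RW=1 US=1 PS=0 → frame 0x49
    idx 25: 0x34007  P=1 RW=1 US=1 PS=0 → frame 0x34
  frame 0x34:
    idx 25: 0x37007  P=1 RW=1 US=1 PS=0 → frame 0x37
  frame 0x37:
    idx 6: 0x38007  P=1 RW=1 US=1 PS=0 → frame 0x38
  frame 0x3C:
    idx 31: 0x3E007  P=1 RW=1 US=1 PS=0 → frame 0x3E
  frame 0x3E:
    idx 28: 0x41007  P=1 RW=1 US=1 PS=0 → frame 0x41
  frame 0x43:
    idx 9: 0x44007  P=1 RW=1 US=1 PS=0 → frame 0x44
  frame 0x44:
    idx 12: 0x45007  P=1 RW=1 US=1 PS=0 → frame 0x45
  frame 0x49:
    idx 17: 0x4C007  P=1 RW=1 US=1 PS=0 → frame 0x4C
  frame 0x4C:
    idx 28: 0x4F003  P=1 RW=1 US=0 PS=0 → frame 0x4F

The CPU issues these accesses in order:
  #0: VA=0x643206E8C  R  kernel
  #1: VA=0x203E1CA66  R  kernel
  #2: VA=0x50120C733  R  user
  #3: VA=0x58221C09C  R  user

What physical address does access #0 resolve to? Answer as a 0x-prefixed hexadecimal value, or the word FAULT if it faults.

Trace:
#0 VA=0x643206E8C (r,kernel):
  L0: frame=0x32 idx=25 entry=0x34007 [P=1 RW=1 US=1 PS=0]
  L1: frame=0x34 idx=25 entry=0x37007 [P=1 RW=1 US=1 PS=0]
  L2: frame=0x37 idx=6 entry=0x38007 [P=1 RW=1 US=1 PS=0]
  ✓ 0x38E8C  — 3 lookups
#1 VA=0x203E1CA66 (r,kernel):
  L0: frame=0x32 idx=8 entry=0x3C007 [P=1 RW=1 US=1 PS=0]
  L1: frame=0x3C idx=31 entry=0x3E007 [P=1 RW=1 US=1 PS=0]
  L2: frame=0x3E idx=28 entry=0x41007 [P=1 RW=1 US=1 PS=0]
  ✓ 0x41A66  — 3 lookups
#2 VA=0x50120C733 (r,user):
  L0: frame=0x32 idx=20 entry=0x43007 [P=1 RW=1 US=1 PS=0]
  L1: frame=0x43 idx=9 entry=0x44007 [P=1 RW=1 US=1 PS=0]
  L2: frame=0x44 idx=12 entry=0x45007 [P=1 RW=1 US=1 PS=0]
  ✓ 0x45733  — 3 lookups
#3 VA=0x58221C09C (r,user):
  L0: frame=0x32 idx=22 entry=0x49007 [P=1 RW=1 US=1 PS=0]
  L1: frame=0x49 idx=17 entry=0x4C007 [P=1 RW=1 US=1 PS=0]
  L2: frame=0x4C idx=28 entry=0x4F003 [P=1 RW=1 US=0 PS=0]
  ✗ PROTECTION_VIOLATION  [3 reads]

Access #0 PA: 0x38E8C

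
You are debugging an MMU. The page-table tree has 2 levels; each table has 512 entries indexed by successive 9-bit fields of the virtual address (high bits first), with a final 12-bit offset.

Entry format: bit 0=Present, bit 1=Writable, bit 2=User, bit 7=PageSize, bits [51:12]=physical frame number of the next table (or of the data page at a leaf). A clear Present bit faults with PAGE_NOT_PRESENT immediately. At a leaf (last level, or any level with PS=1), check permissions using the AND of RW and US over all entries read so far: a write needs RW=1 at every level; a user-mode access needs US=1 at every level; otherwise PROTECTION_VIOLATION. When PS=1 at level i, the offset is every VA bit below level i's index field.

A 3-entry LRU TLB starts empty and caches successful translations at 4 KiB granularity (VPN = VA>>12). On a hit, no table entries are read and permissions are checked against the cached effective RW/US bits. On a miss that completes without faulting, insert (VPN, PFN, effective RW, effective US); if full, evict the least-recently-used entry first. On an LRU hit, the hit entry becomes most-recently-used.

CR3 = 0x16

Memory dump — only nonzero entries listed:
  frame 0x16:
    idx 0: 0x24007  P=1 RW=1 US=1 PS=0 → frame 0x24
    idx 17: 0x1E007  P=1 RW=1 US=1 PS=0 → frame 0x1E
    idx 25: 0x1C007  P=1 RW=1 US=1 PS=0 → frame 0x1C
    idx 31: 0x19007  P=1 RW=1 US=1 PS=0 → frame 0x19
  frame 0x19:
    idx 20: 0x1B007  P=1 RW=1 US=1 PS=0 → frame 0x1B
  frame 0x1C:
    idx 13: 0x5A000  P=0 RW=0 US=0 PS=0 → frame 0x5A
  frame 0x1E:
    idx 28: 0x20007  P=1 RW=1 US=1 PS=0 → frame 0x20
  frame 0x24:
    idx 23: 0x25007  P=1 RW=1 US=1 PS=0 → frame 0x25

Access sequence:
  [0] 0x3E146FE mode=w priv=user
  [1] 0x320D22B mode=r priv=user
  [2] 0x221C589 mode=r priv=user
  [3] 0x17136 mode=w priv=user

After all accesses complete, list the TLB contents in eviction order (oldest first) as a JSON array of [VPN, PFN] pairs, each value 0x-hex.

Walk each access:
#0 VA=0x3E146FE (w,user):
  L0: frame=0x16 idx=31 entry=0x19007 [P=1 RW=1 US=1 PS=0]
  L1: frame=0x19 idx=20 entry=0x1B007 [P=1 RW=1 US=1 PS=0]
  ✓ 0x1B6FE  — 2 lookups
#1 VA=0x320D22B (r,user):
  L0: frame=0x16 idx=25 entry=0x1C007 [P=1 RW=1 US=1 PS=0]
  L1: frame=0x1C idx=13 entry=0x5A000 [P=0 RW=0 US=0 PS=0]
  ⇒ fault: PAGE_NOT_PRESENT  — 2 lookups
#2 VA=0x221C589 (r,user):
  L0: frame=0x16 idx=17 entry=0x1E007 [P=1 RW=1 US=1 PS=0]
  L1: frame=0x1E idx=28 entry=0x20007 [P=1 RW=1 US=1 PS=0]
  ✓ 0x20589  — 2 lookups
#3 VA=0x17136 (w,user):
  L0: frame=0x16 idx=0 entry=0x24007 [P=1 RW=1 US=1 PS=0]
  L1: frame=0x24 idx=23 entry=0x25007 [P=1 RW=1 US=1 PS=0]
  ✓ 0x25136  — 2 lookups

TLB: [["0x3E14", "0x1B"], ["0x221C", "0x20"], ["0x17", "0x25"]]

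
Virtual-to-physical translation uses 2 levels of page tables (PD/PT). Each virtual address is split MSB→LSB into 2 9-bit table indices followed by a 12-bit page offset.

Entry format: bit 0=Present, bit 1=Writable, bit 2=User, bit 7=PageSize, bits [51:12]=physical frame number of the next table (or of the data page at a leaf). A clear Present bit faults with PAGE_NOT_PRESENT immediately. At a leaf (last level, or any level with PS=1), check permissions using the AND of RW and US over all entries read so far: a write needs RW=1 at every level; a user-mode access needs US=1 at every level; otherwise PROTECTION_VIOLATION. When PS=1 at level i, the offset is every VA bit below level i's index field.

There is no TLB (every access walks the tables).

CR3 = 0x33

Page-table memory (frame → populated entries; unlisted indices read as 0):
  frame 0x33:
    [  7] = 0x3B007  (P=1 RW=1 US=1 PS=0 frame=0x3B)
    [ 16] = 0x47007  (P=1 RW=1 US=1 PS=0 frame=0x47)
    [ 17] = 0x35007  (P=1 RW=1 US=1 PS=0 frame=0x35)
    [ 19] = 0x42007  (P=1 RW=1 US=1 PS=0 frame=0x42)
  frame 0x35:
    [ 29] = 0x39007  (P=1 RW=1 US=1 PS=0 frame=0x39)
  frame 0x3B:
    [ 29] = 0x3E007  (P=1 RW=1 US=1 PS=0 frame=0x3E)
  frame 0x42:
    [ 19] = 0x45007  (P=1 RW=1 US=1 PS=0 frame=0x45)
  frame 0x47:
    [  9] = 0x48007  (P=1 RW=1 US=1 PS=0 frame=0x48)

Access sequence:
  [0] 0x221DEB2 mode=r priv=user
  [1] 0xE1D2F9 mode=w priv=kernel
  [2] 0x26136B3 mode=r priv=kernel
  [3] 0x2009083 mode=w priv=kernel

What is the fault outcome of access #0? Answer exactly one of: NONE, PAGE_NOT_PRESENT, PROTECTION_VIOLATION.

Per-access translation:
#0 VA=0x221DEB2 (r,user):
  L0: frame=0x33 idx=17 entry=0x35007 [P=1 RW=1 US=1 PS=0]
  L1: frame=0x35 idx=29 entry=0x39007 [P=1 RW=1 US=1 PS=0]
  ✓ 0x39EB2  — 2 lookups
#1 VA=0xE1D2F9 (w,kernel):
  L0: frame=0x33 idx=7 entry=0x3B007 [P=1 RW=1 US=1 PS=0]
  L1: frame=0x3B idx=29 entry=0x3E007 [P=1 RW=1 US=1 PS=0]
  ✓ 0x3E2F9  — 2 lookups
#2 VA=0x26136B3 (r,kernel):
  L0: frame=0x33 idx=19 entry=0x42007 [P=1 RW=1 US=1 PS=0]
  L1: frame=0x42 idx=19 entry=0x45007 [P=1 RW=1 US=1 PS=0]
  ✓ 0x456B3  — 2 lookups
#3 VA=0x2009083 (w,kernel):
  L0: frame=0x33 idx=16 entry=0x47007 [P=1 RW=1 US=1 PS=0]
  L1: frame=0x47 idx=9 entry=0x48007 [P=1 RW=1 US=1 PS=0]
  ✓ 0x48083  — 2 lookups

Access #0 fault: NONE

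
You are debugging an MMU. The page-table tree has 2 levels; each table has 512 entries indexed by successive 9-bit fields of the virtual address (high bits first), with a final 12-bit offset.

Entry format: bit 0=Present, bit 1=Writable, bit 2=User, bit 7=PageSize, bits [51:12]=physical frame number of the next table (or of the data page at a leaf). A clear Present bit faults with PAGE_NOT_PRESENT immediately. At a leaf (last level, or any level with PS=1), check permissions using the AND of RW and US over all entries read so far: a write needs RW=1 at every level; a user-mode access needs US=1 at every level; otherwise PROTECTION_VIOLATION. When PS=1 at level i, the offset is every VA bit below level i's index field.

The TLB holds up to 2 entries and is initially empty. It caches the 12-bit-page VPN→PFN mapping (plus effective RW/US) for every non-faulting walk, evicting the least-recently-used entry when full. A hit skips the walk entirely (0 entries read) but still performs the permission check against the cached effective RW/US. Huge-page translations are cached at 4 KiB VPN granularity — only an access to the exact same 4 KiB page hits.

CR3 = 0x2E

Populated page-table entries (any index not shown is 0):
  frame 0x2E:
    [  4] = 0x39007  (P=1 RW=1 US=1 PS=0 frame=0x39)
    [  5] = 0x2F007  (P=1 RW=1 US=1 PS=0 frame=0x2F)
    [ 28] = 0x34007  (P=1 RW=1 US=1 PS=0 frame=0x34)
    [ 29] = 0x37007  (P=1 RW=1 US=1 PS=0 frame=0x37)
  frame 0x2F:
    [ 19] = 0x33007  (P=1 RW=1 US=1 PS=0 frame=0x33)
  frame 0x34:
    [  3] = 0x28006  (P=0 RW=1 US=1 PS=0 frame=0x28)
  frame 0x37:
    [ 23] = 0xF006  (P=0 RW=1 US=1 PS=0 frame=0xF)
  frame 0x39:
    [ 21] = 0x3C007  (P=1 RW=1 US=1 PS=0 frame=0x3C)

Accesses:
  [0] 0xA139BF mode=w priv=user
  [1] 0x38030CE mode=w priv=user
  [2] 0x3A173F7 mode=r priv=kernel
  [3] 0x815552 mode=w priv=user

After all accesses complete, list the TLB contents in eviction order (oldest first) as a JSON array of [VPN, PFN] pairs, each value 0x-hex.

Walk each access:
#0 VA=0xA139BF (w,user):
  [0] read 0x2E idx=5: raw=0x2F007 flags P=1 W=1 U=1 S=0
  [1] read 0x2F idx=19: raw=0x33007 flags P=1 W=1 U=1 S=0
  ✓ 0x339BF  — 2 lookups
#1 VA=0x38030CE (w,user):
  [0] read 0x2E idx=28: raw=0x34007 flags P=1 W=1 U=1 S=0
  [1] read 0x34 idx=3: raw=0x28006 flags P=0 W=1 U=1 S=0
  ⇒ fault: PAGE_NOT_PRESENT  — 2 lookups
#2 VA=0x3A173F7 (r,kernel):
  [0] read 0x2E idx=29: raw=0x37007 flags P=1 W=1 U=1 S=0
  [1] read 0x37 idx=23: raw=0xF006 flags P=0 W=1 U=1 S=0
  ⇒ fault: PAGE_NOT_PRESENT  — 2 lookups
#3 VA=0x815552 (w,user):
  [0] read 0x2E idx=4: raw=0x39007 flags P=1 W=1 U=1 S=0
  [1] read 0x39 idx=21: raw=0x3C007 flags P=1 W=1 U=1 S=0
  ✓ 0x3C552  — 2 lookups

TLB: [["0xA13", "0x33"], ["0x815", "0x3C"]]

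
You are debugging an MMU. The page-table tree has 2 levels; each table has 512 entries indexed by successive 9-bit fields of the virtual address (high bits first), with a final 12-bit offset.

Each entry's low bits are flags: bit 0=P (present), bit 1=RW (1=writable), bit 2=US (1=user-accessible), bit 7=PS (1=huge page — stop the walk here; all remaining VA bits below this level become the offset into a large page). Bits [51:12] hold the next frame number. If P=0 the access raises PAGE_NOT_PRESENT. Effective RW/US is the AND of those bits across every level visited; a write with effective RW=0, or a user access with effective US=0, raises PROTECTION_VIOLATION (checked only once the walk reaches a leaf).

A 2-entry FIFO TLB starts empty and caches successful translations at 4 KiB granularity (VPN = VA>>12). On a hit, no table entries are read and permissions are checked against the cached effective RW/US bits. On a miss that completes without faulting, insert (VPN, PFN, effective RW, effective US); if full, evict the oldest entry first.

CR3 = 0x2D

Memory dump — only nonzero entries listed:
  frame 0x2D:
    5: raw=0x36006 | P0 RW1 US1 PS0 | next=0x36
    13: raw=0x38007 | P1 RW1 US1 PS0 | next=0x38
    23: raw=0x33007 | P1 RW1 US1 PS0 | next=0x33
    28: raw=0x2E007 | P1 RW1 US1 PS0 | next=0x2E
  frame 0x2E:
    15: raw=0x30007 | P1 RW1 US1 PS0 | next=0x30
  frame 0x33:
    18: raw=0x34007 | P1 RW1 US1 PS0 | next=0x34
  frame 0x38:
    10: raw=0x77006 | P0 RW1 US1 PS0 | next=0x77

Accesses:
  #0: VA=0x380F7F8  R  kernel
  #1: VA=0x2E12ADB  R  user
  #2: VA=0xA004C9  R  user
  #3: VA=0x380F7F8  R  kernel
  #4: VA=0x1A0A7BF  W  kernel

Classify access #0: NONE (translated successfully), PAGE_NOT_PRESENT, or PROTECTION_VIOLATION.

Trace:
#0 VA=0x380F7F8 (r,kernel):
  [0] read 0x2D idx=28: raw=0x2E007 flags P=1 W=1 U=1 S=0
  [1] read 0x2E idx=15: raw=0x30007 flags P=1 W=1 U=1 S=0
  ✓ 0x307F8  — 2 lookups
#1 VA=0x2E12ADB (r,user):
  [0] read 0x2D idx=23: raw=0x33007 flags P=1 W=1 U=1 S=0
  [1] read 0x33 idx=18: raw=0x34007 flags P=1 W=1 U=1 S=0
  ✓ 0x34ADB  — 2 lookups
#2 VA=0xA004C9 (r,user):
  [0] read 0x2D idx=5: raw=0x36006 flags P=0 W=1 U=1 S=0
  → PAGE_NOT_PRESENT  (1 entries read)
#3 VA=0x380F7F8 (r,kernel):
  TLB hit vpn=0x380F → PA=0x307F8
#4 VA=0x1A0A7BF (w,kernel):
  [0] read 0x2D idx=13: raw=0x38007 flags P=1 W=1 U=1 S=0
  [1] read 0x38 idx=10: raw=0x77006 flags P=0 W=1 U=1 S=0
  → PAGE_NOT_PRESENT  (2 entries read)

Access #0 fault: NONE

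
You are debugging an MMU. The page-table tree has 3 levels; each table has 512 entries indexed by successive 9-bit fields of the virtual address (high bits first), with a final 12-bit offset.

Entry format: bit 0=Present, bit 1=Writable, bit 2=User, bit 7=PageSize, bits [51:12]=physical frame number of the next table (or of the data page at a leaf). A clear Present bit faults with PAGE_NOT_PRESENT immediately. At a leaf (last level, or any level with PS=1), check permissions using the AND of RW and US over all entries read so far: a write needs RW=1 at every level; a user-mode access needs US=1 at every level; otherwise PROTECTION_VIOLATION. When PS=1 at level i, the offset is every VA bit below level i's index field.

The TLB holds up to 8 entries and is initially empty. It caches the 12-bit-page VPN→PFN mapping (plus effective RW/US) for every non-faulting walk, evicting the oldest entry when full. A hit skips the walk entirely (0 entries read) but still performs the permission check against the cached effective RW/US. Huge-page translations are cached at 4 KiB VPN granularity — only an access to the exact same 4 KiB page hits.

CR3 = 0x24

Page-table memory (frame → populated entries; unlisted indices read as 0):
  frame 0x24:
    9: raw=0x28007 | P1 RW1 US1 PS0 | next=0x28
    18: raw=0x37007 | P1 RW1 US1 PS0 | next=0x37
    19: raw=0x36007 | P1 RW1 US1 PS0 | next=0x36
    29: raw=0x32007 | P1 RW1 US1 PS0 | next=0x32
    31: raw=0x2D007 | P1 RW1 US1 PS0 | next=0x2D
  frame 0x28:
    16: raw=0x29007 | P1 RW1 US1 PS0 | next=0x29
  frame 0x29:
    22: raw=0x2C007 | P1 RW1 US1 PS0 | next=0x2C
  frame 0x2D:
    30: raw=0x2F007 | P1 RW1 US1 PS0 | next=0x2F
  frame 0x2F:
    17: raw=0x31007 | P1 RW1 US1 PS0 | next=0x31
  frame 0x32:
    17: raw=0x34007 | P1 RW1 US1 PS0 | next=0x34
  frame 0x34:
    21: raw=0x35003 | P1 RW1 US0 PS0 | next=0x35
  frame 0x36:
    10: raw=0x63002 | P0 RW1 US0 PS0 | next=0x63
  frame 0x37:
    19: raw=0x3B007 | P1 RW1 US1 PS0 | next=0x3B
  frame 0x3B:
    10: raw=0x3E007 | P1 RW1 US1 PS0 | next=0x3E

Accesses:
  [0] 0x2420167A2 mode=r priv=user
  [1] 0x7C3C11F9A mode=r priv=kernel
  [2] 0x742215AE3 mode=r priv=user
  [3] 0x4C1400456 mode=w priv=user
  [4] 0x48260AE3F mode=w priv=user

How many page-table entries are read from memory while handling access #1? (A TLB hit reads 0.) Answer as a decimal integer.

Per-access translation:
#0 VA=0x2420167A2 (r,user):
  L0 @0x24[9] → 0x28007  P=1,RW=1,US=1,PS=0
  L1 @0x28[16] → 0x29007  P=1,RW=1,US=1,PS=0
  L2 @0x29[22] → 0x2C007  P=1,RW=1,US=1,PS=0
  → PA=0x2C7A2  (3 entries read)
#1 VA=0x7C3C11F9A (r,kernel):
  L0 @0x24[31] → 0x2D007  P=1,RW=1,US=1,PS=0
  L1 @0x2D[30] → 0x2F007  P=1,RW=1,US=1,PS=0
  L2 @0x2F[17] → 0x31007  P=1,RW=1,US=1,PS=0
  → PA=0x31F9A  (3 entries read)
#2 VA=0x742215AE3 (r,user):
  L0 @0x24[29] → 0x32007  P=1,RW=1,US=1,PS=0
  L1 @0x32[17] → 0x34007  P=1,RW=1,US=1,PS=0
  L2 @0x34[21] → 0x35003  P=1,RW=1,US=0,PS=0
  ⇒ fault: PROTECTION_VIOLATION  — 3 lookups
#3 VA=0x4C1400456 (w,user):
  L0 @0x24[19] → 0x36007  P=1,RW=1,US=1,PS=0
  L1 @0x36[10] → 0x63002  P=0,RW=1,US=0,PS=0
  ⇒ fault: PAGE_NOT_PRESENT  — 2 lookups
#4 VA=0x48260AE3F (w,user):
  L0 @0x24[18] → 0x37007  P=1,RW=1,US=1,PS=0
  L1 @0x37[19] → 0x3B007  P=1,RW=1,US=1,PS=0
  L2 @0x3B[10] → 0x3E007  P=1,RW=1,US=1,PS=0
  → PA=0x3EE3F  (3 entries read)

Entries read for #1: 3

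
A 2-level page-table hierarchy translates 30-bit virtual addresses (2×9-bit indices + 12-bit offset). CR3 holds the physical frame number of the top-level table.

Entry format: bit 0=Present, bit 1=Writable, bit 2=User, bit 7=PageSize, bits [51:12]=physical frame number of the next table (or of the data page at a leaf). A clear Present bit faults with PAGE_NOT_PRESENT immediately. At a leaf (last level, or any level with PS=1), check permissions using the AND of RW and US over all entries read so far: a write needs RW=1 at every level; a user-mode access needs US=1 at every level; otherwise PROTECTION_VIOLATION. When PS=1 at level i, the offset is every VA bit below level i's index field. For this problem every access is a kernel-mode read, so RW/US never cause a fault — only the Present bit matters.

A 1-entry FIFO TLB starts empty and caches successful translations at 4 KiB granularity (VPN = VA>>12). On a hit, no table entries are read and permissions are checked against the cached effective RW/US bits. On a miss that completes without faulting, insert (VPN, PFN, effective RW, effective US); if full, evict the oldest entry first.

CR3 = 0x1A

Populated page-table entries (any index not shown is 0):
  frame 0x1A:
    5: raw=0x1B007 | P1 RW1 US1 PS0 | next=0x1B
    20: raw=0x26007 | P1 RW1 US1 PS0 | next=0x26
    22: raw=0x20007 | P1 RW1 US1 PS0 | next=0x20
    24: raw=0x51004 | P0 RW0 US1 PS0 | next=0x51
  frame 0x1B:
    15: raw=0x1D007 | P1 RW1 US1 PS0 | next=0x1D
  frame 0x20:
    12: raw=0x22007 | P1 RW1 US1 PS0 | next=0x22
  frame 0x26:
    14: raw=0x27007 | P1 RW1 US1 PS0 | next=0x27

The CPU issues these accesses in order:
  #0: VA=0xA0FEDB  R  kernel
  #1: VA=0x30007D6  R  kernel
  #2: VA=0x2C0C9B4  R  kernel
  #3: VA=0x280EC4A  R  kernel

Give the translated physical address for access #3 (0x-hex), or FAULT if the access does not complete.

Per-access translation:
#0 VA=0xA0FEDB (r,kernel):
  L0: frame=0x1A idx=5 entry=0x1B007 [P=1 RW=1 US=1 PS=0]
  L1: frame=0x1B idx=15 entry=0x1D007 [P=1 RW=1 US=1 PS=0]
  → PA=0x1DEDB  (2 entries read)
#1 VA=0x30007D6 (r,kernel):
  L0: frame=0x1A idx=24 entry=0x51004 [P=0 RW=0 US=1 PS=0]
  ⇒ fault: PAGE_NOT_PRESENT  — 1 lookups
#2 VA=0x2C0C9B4 (r,kernel):
  L0: frame=0x1A idx=22 entry=0x20007 [P=1 RW=1 US=1 PS=0]
  L1: frame=0x20 idx=12 entry=0x22007 [P=1 RW=1 US=1 PS=0]
  → PA=0x229B4  (2 entries read)
#3 VA=0x280EC4A (r,kernel):
  L0: frame=0x1A idx=20 entry=0x26007 [P=1 RW=1 US=1 PS=0]
  L1: frame=0x26 idx=14 entry=0x27007 [P=1 RW=1 US=1 PS=0]
  → PA=0x27C4A  (2 entries read)

Access #3 PA: 0x27C4A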